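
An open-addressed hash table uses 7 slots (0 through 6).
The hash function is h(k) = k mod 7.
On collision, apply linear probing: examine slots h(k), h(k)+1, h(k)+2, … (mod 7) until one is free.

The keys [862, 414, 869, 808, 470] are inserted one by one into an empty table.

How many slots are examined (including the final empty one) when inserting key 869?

862: h=1 -> slot 1
414: h=1, probe 1,2 -> slot 2
869: h=1, probe 1,2,3 -> slot 3
808: h=3, probe 3,4 -> slot 4
470: h=1, probe 1,2,3,4,5 -> slot 5
Table: [_, 862, 414, 869, 808, 470, _]

3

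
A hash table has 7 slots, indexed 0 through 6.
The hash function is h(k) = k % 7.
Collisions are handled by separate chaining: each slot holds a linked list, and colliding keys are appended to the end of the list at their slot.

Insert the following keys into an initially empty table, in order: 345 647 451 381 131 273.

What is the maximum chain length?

345 → bucket 2
647 → bucket 3
451 → bucket 3 (collision)
381 → bucket 3 (collision)
131 → bucket 5
273 → bucket 0
Final buckets:
0: 273
1: —
2: 345
3: 647 -> 451 -> 381
4: —
5: 131
6: —

3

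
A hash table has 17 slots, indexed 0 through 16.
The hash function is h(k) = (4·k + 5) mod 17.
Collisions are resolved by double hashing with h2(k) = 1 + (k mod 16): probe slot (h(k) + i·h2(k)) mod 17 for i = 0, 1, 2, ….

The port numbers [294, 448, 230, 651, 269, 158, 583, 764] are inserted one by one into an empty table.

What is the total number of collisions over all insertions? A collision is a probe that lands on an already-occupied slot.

294 hashes to 8; slot 8 is free => place at 8.
448 hashes to 12; slot 12 is free => place at 12.
230 hashes to 7; slot 7 is free => place at 7.
651 hashes to 8, h2=12; 8 taken => place at 3.
269 hashes to 10; slot 10 is free => place at 10.
158 hashes to 8, h2=15; 8 taken => place at 6.
583 hashes to 8, h2=8; 8 taken => place at 16.
764 hashes to 1; slot 1 is free => place at 1.
Table: [∅, 764, ∅, 651, ∅, ∅, 158, 230, 294, ∅, 269, ∅, 448, ∅, ∅, ∅, 583]

3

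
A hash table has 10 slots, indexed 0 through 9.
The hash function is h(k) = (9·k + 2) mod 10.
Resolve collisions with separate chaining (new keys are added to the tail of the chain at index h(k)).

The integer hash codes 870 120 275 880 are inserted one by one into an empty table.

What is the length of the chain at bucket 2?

3

870 -> bucket 2
120 -> bucket 2 (collision)
275 -> bucket 7
880 -> bucket 2 (collision)
Final buckets:
0: _
1: _
2: 870 -> 120 -> 880
3: _
4: _
5: _
6: _
7: 275
8: _
9: _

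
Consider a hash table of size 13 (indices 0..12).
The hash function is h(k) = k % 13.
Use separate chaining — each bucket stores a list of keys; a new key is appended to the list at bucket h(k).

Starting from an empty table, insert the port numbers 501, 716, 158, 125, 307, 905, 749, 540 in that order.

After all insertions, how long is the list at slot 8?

4

501 → bucket 7
716 → bucket 1
158 → bucket 2
125 → bucket 8
307 → bucket 8 (collision)
905 → bucket 8 (collision)
749 → bucket 8 (collision)
540 → bucket 7 (collision)
Final buckets:
0: .
1: 716
2: 158
3: .
4: .
5: .
6: .
7: 501 -> 540
8: 125 -> 307 -> 905 -> 749
9: .
10: .
11: .
12: .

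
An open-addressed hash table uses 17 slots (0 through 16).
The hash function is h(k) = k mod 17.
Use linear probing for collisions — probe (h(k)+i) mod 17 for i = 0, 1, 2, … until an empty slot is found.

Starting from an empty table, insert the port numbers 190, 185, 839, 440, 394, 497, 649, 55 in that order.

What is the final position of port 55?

8

190 hashes to 3; slot 3 is free → place at 3.
185 hashes to 15; slot 15 is free → place at 15.
839 hashes to 6; slot 6 is free → place at 6.
440 hashes to 15; 15 taken → place at 16.
394 hashes to 3; 3 taken → place at 4.
497 hashes to 4; 4 taken → place at 5.
649 hashes to 3; 3,4,5,6 taken → place at 7.
55 hashes to 4; 4,5,6,7 taken → place at 8.
Table: [., ., ., 190, 394, 497, 839, 649, 55, ., ., ., ., ., ., 185, 440]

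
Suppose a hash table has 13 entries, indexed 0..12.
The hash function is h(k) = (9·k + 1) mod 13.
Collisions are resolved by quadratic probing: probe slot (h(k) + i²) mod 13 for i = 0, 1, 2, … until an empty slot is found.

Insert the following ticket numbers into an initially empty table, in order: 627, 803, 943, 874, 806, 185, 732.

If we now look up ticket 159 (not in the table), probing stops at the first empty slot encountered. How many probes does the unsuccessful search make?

627 hashes to 2; slot 2 is free -> place at 2.
803 hashes to 0; slot 0 is free -> place at 0.
943 hashes to 12; slot 12 is free -> place at 12.
874 hashes to 2; 2 taken -> place at 3.
806 hashes to 1; slot 1 is free -> place at 1.
185 hashes to 2; 2,3 taken -> place at 6.
732 hashes to 11; slot 11 is free -> place at 11.
Table: [803, 806, 627, 874, ∅, ∅, 185, ∅, ∅, ∅, ∅, 732, 943]
Lookup 159: h=2, probe 2,3,6,11,5 → slot 5 empty, not found.

5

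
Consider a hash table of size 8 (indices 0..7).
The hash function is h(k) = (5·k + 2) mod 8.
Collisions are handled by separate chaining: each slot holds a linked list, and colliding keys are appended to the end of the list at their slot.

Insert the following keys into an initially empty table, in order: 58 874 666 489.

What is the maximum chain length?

58 → bucket 4
874 → bucket 4 (collision)
666 → bucket 4 (collision)
489 → bucket 7
Final buckets:
0: —
1: —
2: —
3: —
4: 58 -> 874 -> 666
5: —
6: —
7: 489

3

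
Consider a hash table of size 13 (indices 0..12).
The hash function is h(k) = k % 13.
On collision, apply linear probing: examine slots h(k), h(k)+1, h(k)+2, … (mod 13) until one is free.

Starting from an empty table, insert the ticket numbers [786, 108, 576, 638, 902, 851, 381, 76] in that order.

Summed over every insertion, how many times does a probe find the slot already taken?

786 hashes to 6; slot 6 is free → place at 6.
108 hashes to 4; slot 4 is free → place at 4.
576 hashes to 4; 4 taken → place at 5.
638 hashes to 1; slot 1 is free → place at 1.
902 hashes to 5; 5,6 taken → place at 7.
851 hashes to 6; 6,7 taken → place at 8.
381 hashes to 4; 4,5,6,7,8 taken → place at 9.
76 hashes to 11; slot 11 is free → place at 11.
Table: [∅, 638, ∅, ∅, 108, 576, 786, 902, 851, 381, ∅, 76, ∅]

10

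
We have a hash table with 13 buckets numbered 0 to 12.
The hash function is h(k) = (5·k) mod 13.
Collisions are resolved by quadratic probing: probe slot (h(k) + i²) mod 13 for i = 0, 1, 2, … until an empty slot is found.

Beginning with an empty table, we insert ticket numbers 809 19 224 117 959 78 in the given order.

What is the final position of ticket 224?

809: h=2 → slot 2
19: h=4 → slot 4
224: h=2, probe 2,3 → slot 3
117: h=0 → slot 0
959: h=11 → slot 11
78: h=0, probe 0,1 → slot 1
Table: [117, 78, 809, 224, 19, —, —, —, —, —, —, 959, —]

3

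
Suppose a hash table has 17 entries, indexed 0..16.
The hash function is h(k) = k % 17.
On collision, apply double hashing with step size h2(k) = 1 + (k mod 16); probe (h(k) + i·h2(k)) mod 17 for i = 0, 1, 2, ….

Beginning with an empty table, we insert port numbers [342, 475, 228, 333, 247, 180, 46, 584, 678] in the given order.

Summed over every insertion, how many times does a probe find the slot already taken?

2

Insert 342: h=2, slot 2 empty -> index 2.
Insert 475: h=16, slot 16 empty -> index 16.
Insert 228: h=7, slot 7 empty -> index 7.
Insert 333: h=10, slot 10 empty -> index 10.
Insert 247: h=9, slot 9 empty -> index 9.
Insert 180: h=10, h2=5, slot 10 occupied -> index 15.
Insert 46: h=12, slot 12 empty -> index 12.
Insert 584: h=6, slot 6 empty -> index 6.
Insert 678: h=15, h2=7, slot 15 occupied -> index 5.
Table: [., ., 342, ., ., 678, 584, 228, ., 247, 333, ., 46, ., ., 180, 475]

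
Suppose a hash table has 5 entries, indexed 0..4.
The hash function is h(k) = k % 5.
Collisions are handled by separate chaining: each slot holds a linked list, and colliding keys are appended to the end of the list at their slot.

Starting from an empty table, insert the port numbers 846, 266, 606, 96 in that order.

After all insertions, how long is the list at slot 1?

Insert 846: h=1, bucket 1 empty -> new chain.
Insert 266: h=1, bucket 1 nonempty -> append to chain.
Insert 606: h=1, bucket 1 nonempty -> append to chain.
Insert 96: h=1, bucket 1 nonempty -> append to chain.
Final buckets:
0: —
1: 846 -> 266 -> 606 -> 96
2: —
3: —
4: —

4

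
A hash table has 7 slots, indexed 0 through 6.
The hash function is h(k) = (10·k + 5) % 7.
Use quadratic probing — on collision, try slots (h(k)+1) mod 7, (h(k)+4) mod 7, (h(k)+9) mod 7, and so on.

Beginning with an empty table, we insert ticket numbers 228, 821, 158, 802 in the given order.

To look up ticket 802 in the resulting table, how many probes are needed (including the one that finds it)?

228: h=3 → slot 3
821: h=4 → slot 4
158: h=3, probe 3,4,0 → slot 0
802: h=3, probe 3,4,0,5 → slot 5
Table: [158, —, —, 228, 821, 802, —]
Lookup 802: h=3, probe 3,4,0,5 → found at 5.

4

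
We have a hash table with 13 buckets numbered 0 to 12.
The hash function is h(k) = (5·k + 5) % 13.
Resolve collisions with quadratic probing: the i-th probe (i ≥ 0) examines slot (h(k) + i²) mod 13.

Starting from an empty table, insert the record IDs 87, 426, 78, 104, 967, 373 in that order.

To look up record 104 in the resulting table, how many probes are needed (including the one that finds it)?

Insert 87: h=11, slot 11 empty => index 11.
Insert 426: h=3, slot 3 empty => index 3.
Insert 78: h=5, slot 5 empty => index 5.
Insert 104: h=5, slot 5 occupied => index 6.
Insert 967: h=4, slot 4 empty => index 4.
Insert 373: h=11, slot 11 occupied => index 12.
Table: [∅, ∅, ∅, 426, 967, 78, 104, ∅, ∅, ∅, ∅, 87, 373]
Lookup 104: h=5, probe 5,6 → found at 6.

2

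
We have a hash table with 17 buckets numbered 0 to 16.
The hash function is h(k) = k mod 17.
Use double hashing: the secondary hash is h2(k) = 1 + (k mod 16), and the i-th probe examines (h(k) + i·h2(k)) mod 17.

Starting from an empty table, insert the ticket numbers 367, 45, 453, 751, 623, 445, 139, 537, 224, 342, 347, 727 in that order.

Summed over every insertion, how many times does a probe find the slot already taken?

367 hashes to 10; slot 10 is free => place at 10.
45 hashes to 11; slot 11 is free => place at 11.
453 hashes to 11, h2=6; 11 taken => place at 0.
751 hashes to 3; slot 3 is free => place at 3.
623 hashes to 11, h2=16; 11,10 taken => place at 9.
445 hashes to 3, h2=14; 3,0 taken => place at 14.
139 hashes to 3, h2=12; 3 taken => place at 15.
537 hashes to 10, h2=10; 10,3 taken => place at 13.
224 hashes to 3, h2=1; 3 taken => place at 4.
342 hashes to 2; slot 2 is free => place at 2.
347 hashes to 7; slot 7 is free => place at 7.
727 hashes to 13, h2=8; 13,4 taken => place at 12.
Table: [453, ., 342, 751, 224, ., ., 347, ., 623, 367, 45, 727, 537, 445, 139, .]

11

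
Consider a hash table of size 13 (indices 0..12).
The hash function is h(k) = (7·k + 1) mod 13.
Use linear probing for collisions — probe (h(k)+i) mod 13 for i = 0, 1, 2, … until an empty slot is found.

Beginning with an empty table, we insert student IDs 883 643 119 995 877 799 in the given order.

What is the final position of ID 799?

6

883 hashes to 7; slot 7 is free => place at 7.
643 hashes to 4; slot 4 is free => place at 4.
119 hashes to 2; slot 2 is free => place at 2.
995 hashes to 11; slot 11 is free => place at 11.
877 hashes to 4; 4 taken => place at 5.
799 hashes to 4; 4,5 taken => place at 6.
Table: [-, -, 119, -, 643, 877, 799, 883, -, -, -, 995, -]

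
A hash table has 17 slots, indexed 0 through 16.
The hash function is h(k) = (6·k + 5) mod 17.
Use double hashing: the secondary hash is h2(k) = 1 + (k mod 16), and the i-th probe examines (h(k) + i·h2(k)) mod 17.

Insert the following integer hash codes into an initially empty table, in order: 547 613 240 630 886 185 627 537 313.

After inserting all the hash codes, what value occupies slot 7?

547 hashes to 6; slot 6 is free → place at 6.
613 hashes to 11; slot 11 is free → place at 11.
240 hashes to 0; slot 0 is free → place at 0.
630 hashes to 11, h2=7; 11 taken → place at 1.
886 hashes to 0, h2=7; 0 taken → place at 7.
185 hashes to 10; slot 10 is free → place at 10.
627 hashes to 10, h2=4; 10 taken → place at 14.
537 hashes to 14, h2=10; 14,7,0,10 taken → place at 3.
313 hashes to 13; slot 13 is free → place at 13.
Table: [240, 630, ., 537, ., ., 547, 886, ., ., 185, 613, ., 313, 627, ., .]

886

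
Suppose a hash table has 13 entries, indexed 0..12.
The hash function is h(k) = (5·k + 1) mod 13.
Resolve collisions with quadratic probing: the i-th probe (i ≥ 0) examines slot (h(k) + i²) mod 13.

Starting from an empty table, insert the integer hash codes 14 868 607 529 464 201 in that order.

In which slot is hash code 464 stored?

11

14: h=6 => slot 6
868: h=12 => slot 12
607: h=7 => slot 7
529: h=7, probe 7,8 => slot 8
464: h=7, probe 7,8,11 => slot 11
201: h=5 => slot 5
Table: [., ., ., ., ., 201, 14, 607, 529, ., ., 464, 868]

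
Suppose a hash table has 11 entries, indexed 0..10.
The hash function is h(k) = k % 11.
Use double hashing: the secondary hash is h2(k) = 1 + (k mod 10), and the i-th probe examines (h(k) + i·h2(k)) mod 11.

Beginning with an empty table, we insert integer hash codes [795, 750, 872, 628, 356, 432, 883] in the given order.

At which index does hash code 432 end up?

9

795: h=3 → slot 3
750: h=2 → slot 2
872: h=3, h2=3, probe 3,6 → slot 6
628: h=1 → slot 1
356: h=4 → slot 4
432: h=3, h2=3, probe 3,6,9 → slot 9
883: h=3, h2=4, probe 3,7 → slot 7
Table: [_, 628, 750, 795, 356, _, 872, 883, _, 432, _]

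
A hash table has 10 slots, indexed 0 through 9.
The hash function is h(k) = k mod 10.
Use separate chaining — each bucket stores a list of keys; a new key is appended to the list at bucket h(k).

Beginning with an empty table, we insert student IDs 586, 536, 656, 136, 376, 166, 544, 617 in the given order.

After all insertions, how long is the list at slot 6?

Insert 586: h=6, bucket 6 empty -> new chain.
Insert 536: h=6, bucket 6 nonempty -> append to chain.
Insert 656: h=6, bucket 6 nonempty -> append to chain.
Insert 136: h=6, bucket 6 nonempty -> append to chain.
Insert 376: h=6, bucket 6 nonempty -> append to chain.
Insert 166: h=6, bucket 6 nonempty -> append to chain.
Insert 544: h=4, bucket 4 empty -> new chain.
Insert 617: h=7, bucket 7 empty -> new chain.
Final buckets:
0: ∅
1: ∅
2: ∅
3: ∅
4: 544
5: ∅
6: 586 -> 536 -> 656 -> 136 -> 376 -> 166
7: 617
8: ∅
9: ∅

6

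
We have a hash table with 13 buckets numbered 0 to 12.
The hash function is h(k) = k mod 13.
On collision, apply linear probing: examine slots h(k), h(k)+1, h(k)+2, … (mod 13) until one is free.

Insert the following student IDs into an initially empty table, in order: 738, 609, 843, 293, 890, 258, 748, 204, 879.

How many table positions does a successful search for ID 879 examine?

Insert 738: h=10, slot 10 empty => index 10.
Insert 609: h=11, slot 11 empty => index 11.
Insert 843: h=11, slot 11 occupied => index 12.
Insert 293: h=7, slot 7 empty => index 7.
Insert 890: h=6, slot 6 empty => index 6.
Insert 258: h=11, slots 11,12 occupied => index 0.
Insert 748: h=7, slot 7 occupied => index 8.
Insert 204: h=9, slot 9 empty => index 9.
Insert 879: h=8, slots 8,9,10,11,12,0 occupied => index 1.
Table: [258, 879, -, -, -, -, 890, 293, 748, 204, 738, 609, 843]
Lookup 879: h=8, probe 8,9,10,11,12,0,1 → found at 1.

7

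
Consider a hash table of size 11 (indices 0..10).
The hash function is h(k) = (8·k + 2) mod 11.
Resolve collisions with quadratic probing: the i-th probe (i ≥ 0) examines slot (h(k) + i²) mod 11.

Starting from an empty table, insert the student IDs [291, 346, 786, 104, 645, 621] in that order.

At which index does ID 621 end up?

291 hashes to 9; slot 9 is free => place at 9.
346 hashes to 9; 9 taken => place at 10.
786 hashes to 9; 9,10 taken => place at 2.
104 hashes to 9; 9,10,2 taken => place at 7.
645 hashes to 3; slot 3 is free => place at 3.
621 hashes to 9; 9,10,2,7,3 taken => place at 1.
Table: [-, 621, 786, 645, -, -, -, 104, -, 291, 346]

1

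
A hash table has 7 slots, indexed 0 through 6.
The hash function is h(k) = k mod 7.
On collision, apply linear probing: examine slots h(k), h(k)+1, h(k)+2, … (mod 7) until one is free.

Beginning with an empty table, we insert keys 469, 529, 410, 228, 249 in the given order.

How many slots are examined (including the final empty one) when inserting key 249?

469: h=0 → slot 0
529: h=4 → slot 4
410: h=4, probe 4,5 → slot 5
228: h=4, probe 4,5,6 → slot 6
249: h=4, probe 4,5,6,0,1 → slot 1
Table: [469, 249, —, —, 529, 410, 228]

5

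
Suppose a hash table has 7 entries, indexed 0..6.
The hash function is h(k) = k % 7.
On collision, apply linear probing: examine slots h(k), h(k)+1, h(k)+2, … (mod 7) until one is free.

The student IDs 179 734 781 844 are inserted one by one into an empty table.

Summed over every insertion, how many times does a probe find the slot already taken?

4

179: h=4 → slot 4
734: h=6 → slot 6
781: h=4, probe 4,5 → slot 5
844: h=4, probe 4,5,6,0 → slot 0
Table: [844, —, —, —, 179, 781, 734]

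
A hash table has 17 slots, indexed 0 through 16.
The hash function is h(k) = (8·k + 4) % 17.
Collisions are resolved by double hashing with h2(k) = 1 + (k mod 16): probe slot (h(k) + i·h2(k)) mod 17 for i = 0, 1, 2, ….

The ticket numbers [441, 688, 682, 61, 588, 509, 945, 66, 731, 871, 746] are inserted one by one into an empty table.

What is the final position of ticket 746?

441 hashes to 13; slot 13 is free → place at 13.
688 hashes to 0; slot 0 is free → place at 0.
682 hashes to 3; slot 3 is free → place at 3.
61 hashes to 16; slot 16 is free → place at 16.
588 hashes to 16, h2=13; 16 taken → place at 12.
509 hashes to 13, h2=14; 13 taken → place at 10.
945 hashes to 16, h2=2; 16 taken → place at 1.
66 hashes to 5; slot 5 is free → place at 5.
731 hashes to 4; slot 4 is free → place at 4.
871 hashes to 2; slot 2 is free → place at 2.
746 hashes to 5, h2=11; 5,16,10,4 taken → place at 15.
Table: [688, 945, 871, 682, 731, 66, _, _, _, _, 509, _, 588, 441, _, 746, 61]

15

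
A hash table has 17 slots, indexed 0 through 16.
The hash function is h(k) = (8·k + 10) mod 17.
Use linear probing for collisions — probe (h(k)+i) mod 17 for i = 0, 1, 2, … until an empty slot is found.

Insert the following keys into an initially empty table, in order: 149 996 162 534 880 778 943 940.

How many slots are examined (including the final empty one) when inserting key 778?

5

Insert 149: h=12, slot 12 empty → index 12.
Insert 996: h=5, slot 5 empty → index 5.
Insert 162: h=14, slot 14 empty → index 14.
Insert 534: h=15, slot 15 empty → index 15.
Insert 880: h=12, slot 12 occupied → index 13.
Insert 778: h=12, slots 12,13,14,15 occupied → index 16.
Insert 943: h=6, slot 6 empty → index 6.
Insert 940: h=16, slot 16 occupied → index 0.
Table: [940, —, —, —, —, 996, 943, —, —, —, —, —, 149, 880, 162, 534, 778]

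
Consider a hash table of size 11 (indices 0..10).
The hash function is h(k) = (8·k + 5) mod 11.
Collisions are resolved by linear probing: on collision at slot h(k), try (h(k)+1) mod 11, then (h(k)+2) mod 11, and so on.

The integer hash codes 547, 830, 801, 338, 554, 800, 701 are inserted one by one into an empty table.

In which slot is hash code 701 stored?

7

547: h=3 -> slot 3
830: h=1 -> slot 1
801: h=0 -> slot 0
338: h=3, probe 3,4 -> slot 4
554: h=4, probe 4,5 -> slot 5
800: h=3, probe 3,4,5,6 -> slot 6
701: h=3, probe 3,4,5,6,7 -> slot 7
Table: [801, 830, ∅, 547, 338, 554, 800, 701, ∅, ∅, ∅]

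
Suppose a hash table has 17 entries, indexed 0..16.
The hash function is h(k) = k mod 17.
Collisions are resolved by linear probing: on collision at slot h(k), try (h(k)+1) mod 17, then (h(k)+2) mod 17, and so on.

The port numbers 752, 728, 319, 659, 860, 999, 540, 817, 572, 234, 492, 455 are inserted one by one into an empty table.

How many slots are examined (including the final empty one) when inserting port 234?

752 hashes to 4; slot 4 is free -> place at 4.
728 hashes to 14; slot 14 is free -> place at 14.
319 hashes to 13; slot 13 is free -> place at 13.
659 hashes to 13; 13,14 taken -> place at 15.
860 hashes to 10; slot 10 is free -> place at 10.
999 hashes to 13; 13,14,15 taken -> place at 16.
540 hashes to 13; 13,14,15,16 taken -> place at 0.
817 hashes to 1; slot 1 is free -> place at 1.
572 hashes to 11; slot 11 is free -> place at 11.
234 hashes to 13; 13,14,15,16,0,1 taken -> place at 2.
492 hashes to 16; 16,0,1,2 taken -> place at 3.
455 hashes to 13; 13,14,15,16,0,1,2,3,4 taken -> place at 5.
Table: [540, 817, 234, 492, 752, 455, —, —, —, —, 860, 572, —, 319, 728, 659, 999]

7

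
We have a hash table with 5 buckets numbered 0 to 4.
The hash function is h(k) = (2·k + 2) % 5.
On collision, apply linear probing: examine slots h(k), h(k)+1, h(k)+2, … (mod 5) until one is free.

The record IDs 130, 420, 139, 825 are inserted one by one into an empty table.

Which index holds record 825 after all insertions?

130 hashes to 2; slot 2 is free -> place at 2.
420 hashes to 2; 2 taken -> place at 3.
139 hashes to 0; slot 0 is free -> place at 0.
825 hashes to 2; 2,3 taken -> place at 4.
Table: [139, -, 130, 420, 825]

4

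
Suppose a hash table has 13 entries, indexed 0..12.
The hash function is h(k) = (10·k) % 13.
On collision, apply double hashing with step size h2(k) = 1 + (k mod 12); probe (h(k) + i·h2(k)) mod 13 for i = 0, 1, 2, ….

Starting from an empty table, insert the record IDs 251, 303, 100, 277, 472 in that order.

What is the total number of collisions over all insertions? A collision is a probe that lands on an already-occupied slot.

Insert 251: h=1, slot 1 empty => index 1.
Insert 303: h=1, h2=4, slot 1 occupied => index 5.
Insert 100: h=12, slot 12 empty => index 12.
Insert 277: h=1, h2=2, slot 1 occupied => index 3.
Insert 472: h=1, h2=5, slot 1 occupied => index 6.
Table: [., 251, ., 277, ., 303, 472, ., ., ., ., ., 100]

3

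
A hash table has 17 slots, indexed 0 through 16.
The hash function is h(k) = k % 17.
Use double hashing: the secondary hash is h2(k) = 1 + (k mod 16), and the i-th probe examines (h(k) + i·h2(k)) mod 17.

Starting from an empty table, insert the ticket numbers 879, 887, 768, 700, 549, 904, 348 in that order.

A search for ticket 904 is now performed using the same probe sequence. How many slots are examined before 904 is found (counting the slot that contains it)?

Insert 879: h=12, slot 12 empty → index 12.
Insert 887: h=3, slot 3 empty → index 3.
Insert 768: h=3, h2=1, slot 3 occupied → index 4.
Insert 700: h=3, h2=13, slot 3 occupied → index 16.
Insert 549: h=5, slot 5 empty → index 5.
Insert 904: h=3, h2=9, slots 3,12,4 occupied → index 13.
Insert 348: h=8, slot 8 empty → index 8.
Table: [—, —, —, 887, 768, 549, —, —, 348, —, —, —, 879, 904, —, —, 700]
Lookup 904: h=3, h2=9, probe 3,12,4,13 → found at 13.

4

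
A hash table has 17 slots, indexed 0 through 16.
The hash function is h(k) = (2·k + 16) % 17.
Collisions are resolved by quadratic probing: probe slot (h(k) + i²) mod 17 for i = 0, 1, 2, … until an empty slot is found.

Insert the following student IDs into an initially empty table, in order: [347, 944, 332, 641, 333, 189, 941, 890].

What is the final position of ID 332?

Insert 347: h=13, slot 13 empty → index 13.
Insert 944: h=0, slot 0 empty → index 0.
Insert 332: h=0, slot 0 occupied → index 1.
Insert 641: h=6, slot 6 empty → index 6.
Insert 333: h=2, slot 2 empty → index 2.
Insert 189: h=3, slot 3 empty → index 3.
Insert 941: h=11, slot 11 empty → index 11.
Insert 890: h=11, slot 11 occupied → index 12.
Table: [944, 332, 333, 189, _, _, 641, _, _, _, _, 941, 890, 347, _, _, _]

1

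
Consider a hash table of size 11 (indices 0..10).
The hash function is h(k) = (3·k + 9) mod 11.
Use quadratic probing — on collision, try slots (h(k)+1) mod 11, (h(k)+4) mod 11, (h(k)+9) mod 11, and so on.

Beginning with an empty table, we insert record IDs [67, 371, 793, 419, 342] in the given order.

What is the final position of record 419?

5

67: h=1 => slot 1
371: h=0 => slot 0
793: h=1, probe 1,2 => slot 2
419: h=1, probe 1,2,5 => slot 5
342: h=1, probe 1,2,5,10 => slot 10
Table: [371, 67, 793, ∅, ∅, 419, ∅, ∅, ∅, ∅, 342]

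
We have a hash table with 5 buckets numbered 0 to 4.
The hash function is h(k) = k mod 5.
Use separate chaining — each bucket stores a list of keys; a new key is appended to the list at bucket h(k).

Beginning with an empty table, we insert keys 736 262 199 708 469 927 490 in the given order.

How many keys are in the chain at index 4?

2

Insert 736: h=1, bucket 1 empty → new chain.
Insert 262: h=2, bucket 2 empty → new chain.
Insert 199: h=4, bucket 4 empty → new chain.
Insert 708: h=3, bucket 3 empty → new chain.
Insert 469: h=4, bucket 4 nonempty → append to chain.
Insert 927: h=2, bucket 2 nonempty → append to chain.
Insert 490: h=0, bucket 0 empty → new chain.
Final buckets:
0: 490
1: 736
2: 262 -> 927
3: 708
4: 199 -> 469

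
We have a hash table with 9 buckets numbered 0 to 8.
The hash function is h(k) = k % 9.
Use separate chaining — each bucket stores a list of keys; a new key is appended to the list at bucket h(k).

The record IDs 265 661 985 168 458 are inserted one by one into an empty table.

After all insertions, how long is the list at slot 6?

1

Insert 265: h=4, bucket 4 empty -> new chain.
Insert 661: h=4, bucket 4 nonempty -> append to chain.
Insert 985: h=4, bucket 4 nonempty -> append to chain.
Insert 168: h=6, bucket 6 empty -> new chain.
Insert 458: h=8, bucket 8 empty -> new chain.
Final buckets:
0: -
1: -
2: -
3: -
4: 265 -> 661 -> 985
5: -
6: 168
7: -
8: 458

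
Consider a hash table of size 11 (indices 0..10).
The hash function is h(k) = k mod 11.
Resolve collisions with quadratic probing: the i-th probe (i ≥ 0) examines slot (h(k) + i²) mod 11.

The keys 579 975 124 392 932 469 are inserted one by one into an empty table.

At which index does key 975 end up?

Insert 579: h=7, slot 7 empty -> index 7.
Insert 975: h=7, slot 7 occupied -> index 8.
Insert 124: h=3, slot 3 empty -> index 3.
Insert 392: h=7, slots 7,8 occupied -> index 0.
Insert 932: h=8, slot 8 occupied -> index 9.
Insert 469: h=7, slots 7,8,0 occupied -> index 5.
Table: [392, -, -, 124, -, 469, -, 579, 975, 932, -]

8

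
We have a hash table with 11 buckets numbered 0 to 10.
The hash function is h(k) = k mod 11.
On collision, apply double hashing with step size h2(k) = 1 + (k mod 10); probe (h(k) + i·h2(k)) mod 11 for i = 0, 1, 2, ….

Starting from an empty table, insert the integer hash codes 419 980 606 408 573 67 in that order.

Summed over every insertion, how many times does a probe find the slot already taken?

419 hashes to 1; slot 1 is free => place at 1.
980 hashes to 1, h2=1; 1 taken => place at 2.
606 hashes to 1, h2=7; 1 taken => place at 8.
408 hashes to 1, h2=9; 1 taken => place at 10.
573 hashes to 1, h2=4; 1 taken => place at 5.
67 hashes to 1, h2=8; 1 taken => place at 9.
Table: [—, 419, 980, —, —, 573, —, —, 606, 67, 408]

5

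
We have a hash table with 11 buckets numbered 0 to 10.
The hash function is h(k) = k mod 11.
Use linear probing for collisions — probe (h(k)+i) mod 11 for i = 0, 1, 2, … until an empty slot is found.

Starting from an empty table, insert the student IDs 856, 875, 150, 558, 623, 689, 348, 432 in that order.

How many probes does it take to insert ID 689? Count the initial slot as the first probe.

5

856: h=9 => slot 9
875: h=6 => slot 6
150: h=7 => slot 7
558: h=8 => slot 8
623: h=7, probe 7,8,9,10 => slot 10
689: h=7, probe 7,8,9,10,0 => slot 0
348: h=7, probe 7,8,9,10,0,1 => slot 1
432: h=3 => slot 3
Table: [689, 348, ∅, 432, ∅, ∅, 875, 150, 558, 856, 623]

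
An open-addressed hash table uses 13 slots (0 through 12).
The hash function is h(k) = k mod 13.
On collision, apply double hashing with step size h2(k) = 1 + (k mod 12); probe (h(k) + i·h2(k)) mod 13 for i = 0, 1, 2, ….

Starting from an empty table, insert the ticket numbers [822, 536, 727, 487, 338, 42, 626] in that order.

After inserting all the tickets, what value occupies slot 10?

822: h=3 -> slot 3
536: h=3, h2=9, probe 3,12 -> slot 12
727: h=12, h2=8, probe 12,7 -> slot 7
487: h=6 -> slot 6
338: h=0 -> slot 0
42: h=3, h2=7, probe 3,10 -> slot 10
626: h=2 -> slot 2
Table: [338, ., 626, 822, ., ., 487, 727, ., ., 42, ., 536]

42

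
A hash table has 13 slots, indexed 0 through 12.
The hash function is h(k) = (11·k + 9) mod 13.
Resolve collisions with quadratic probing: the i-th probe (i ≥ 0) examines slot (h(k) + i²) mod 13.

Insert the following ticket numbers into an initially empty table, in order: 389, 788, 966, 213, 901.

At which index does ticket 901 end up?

389: h=11 -> slot 11
788: h=6 -> slot 6
966: h=1 -> slot 1
213: h=12 -> slot 12
901: h=1, probe 1,2 -> slot 2
Table: [_, 966, 901, _, _, _, 788, _, _, _, _, 389, 213]

2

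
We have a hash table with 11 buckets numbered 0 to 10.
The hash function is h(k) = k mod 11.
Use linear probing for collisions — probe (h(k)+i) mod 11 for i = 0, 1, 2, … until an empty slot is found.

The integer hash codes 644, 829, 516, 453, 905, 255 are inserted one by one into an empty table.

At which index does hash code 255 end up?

Insert 644: h=6, slot 6 empty → index 6.
Insert 829: h=4, slot 4 empty → index 4.
Insert 516: h=10, slot 10 empty → index 10.
Insert 453: h=2, slot 2 empty → index 2.
Insert 905: h=3, slot 3 empty → index 3.
Insert 255: h=2, slots 2,3,4 occupied → index 5.
Table: [-, -, 453, 905, 829, 255, 644, -, -, -, 516]

5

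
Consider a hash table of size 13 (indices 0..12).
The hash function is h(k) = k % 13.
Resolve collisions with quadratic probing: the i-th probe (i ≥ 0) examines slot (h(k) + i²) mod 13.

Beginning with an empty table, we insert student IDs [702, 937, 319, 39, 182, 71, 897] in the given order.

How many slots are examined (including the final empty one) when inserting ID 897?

5

702: h=0 -> slot 0
937: h=1 -> slot 1
319: h=7 -> slot 7
39: h=0, probe 0,1,4 -> slot 4
182: h=0, probe 0,1,4,9 -> slot 9
71: h=6 -> slot 6
897: h=0, probe 0,1,4,9,3 -> slot 3
Table: [702, 937, -, 897, 39, -, 71, 319, -, 182, -, -, -]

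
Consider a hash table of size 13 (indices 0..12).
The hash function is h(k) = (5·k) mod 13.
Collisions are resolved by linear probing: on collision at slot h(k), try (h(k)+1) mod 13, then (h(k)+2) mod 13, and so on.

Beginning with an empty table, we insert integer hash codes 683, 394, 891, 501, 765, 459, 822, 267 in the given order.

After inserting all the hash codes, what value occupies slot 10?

891

683: h=9 -> slot 9
394: h=7 -> slot 7
891: h=9, probe 9,10 -> slot 10
501: h=9, probe 9,10,11 -> slot 11
765: h=3 -> slot 3
459: h=7, probe 7,8 -> slot 8
822: h=2 -> slot 2
267: h=9, probe 9,10,11,12 -> slot 12
Table: [∅, ∅, 822, 765, ∅, ∅, ∅, 394, 459, 683, 891, 501, 267]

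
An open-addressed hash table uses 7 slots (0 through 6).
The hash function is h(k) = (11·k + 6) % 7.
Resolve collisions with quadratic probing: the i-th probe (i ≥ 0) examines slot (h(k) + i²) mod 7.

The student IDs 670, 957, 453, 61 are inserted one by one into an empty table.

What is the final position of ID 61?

Insert 670: h=5, slot 5 empty → index 5.
Insert 957: h=5, slot 5 occupied → index 6.
Insert 453: h=5, slots 5,6 occupied → index 2.
Insert 61: h=5, slots 5,6,2 occupied → index 0.
Table: [61, _, 453, _, _, 670, 957]

0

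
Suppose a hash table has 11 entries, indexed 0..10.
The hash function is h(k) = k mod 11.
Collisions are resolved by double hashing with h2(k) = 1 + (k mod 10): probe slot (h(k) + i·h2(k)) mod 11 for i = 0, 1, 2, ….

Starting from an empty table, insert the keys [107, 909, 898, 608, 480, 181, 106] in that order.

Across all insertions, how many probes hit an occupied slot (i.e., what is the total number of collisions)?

8

Insert 107: h=8, slot 8 empty => index 8.
Insert 909: h=7, slot 7 empty => index 7.
Insert 898: h=7, h2=9, slot 7 occupied => index 5.
Insert 608: h=3, slot 3 empty => index 3.
Insert 480: h=7, h2=1, slots 7,8 occupied => index 9.
Insert 181: h=5, h2=2, slots 5,7,9 occupied => index 0.
Insert 106: h=7, h2=7, slots 7,3 occupied => index 10.
Table: [181, ∅, ∅, 608, ∅, 898, ∅, 909, 107, 480, 106]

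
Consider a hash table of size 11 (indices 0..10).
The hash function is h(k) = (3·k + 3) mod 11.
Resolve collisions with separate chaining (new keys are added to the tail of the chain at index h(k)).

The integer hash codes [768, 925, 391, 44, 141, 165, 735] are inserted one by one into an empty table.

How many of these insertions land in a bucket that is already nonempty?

768 → bucket 8
925 → bucket 6
391 → bucket 10
44 → bucket 3
141 → bucket 8 (collision)
165 → bucket 3 (collision)
735 → bucket 8 (collision)
Final buckets:
0: —
1: —
2: —
3: 44 -> 165
4: —
5: —
6: 925
7: —
8: 768 -> 141 -> 735
9: —
10: 391

3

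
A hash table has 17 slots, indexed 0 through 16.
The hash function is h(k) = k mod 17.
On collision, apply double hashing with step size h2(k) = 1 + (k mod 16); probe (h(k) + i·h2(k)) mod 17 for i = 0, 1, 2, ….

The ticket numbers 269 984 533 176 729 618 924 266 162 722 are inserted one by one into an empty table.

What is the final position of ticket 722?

3

269: h=14 → slot 14
984: h=15 → slot 15
533: h=6 → slot 6
176: h=6, h2=1, probe 6,7 → slot 7
729: h=15, h2=10, probe 15,8 → slot 8
618: h=6, h2=11, probe 6,0 → slot 0
924: h=6, h2=13, probe 6,2 → slot 2
266: h=11 → slot 11
162: h=9 → slot 9
722: h=8, h2=3, probe 8,11,14,0,3 → slot 3
Table: [618, ., 924, 722, ., ., 533, 176, 729, 162, ., 266, ., ., 269, 984, .]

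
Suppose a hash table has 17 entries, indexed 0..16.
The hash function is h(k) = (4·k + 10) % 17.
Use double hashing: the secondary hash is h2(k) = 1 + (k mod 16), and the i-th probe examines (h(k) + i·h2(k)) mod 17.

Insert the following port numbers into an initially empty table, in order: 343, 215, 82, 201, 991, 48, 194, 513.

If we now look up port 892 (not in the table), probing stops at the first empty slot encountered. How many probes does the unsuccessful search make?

343 hashes to 5; slot 5 is free -> place at 5.
215 hashes to 3; slot 3 is free -> place at 3.
82 hashes to 15; slot 15 is free -> place at 15.
201 hashes to 15, h2=10; 15 taken -> place at 8.
991 hashes to 13; slot 13 is free -> place at 13.
48 hashes to 15, h2=1; 15 taken -> place at 16.
194 hashes to 4; slot 4 is free -> place at 4.
513 hashes to 5, h2=2; 5 taken -> place at 7.
Table: [—, —, —, 215, 194, 343, —, 513, 201, —, —, —, —, 991, —, 82, 48]
Lookup 892: h=8, h2=13, probe 8,4,0 → slot 0 empty, not found.

3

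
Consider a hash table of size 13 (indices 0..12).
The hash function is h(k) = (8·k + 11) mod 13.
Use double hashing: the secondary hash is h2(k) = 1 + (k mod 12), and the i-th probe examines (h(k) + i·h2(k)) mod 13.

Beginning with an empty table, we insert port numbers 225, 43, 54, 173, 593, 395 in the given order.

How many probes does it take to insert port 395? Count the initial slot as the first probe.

Insert 225: h=4, slot 4 empty → index 4.
Insert 43: h=4, h2=8, slot 4 occupied → index 12.
Insert 54: h=1, slot 1 empty → index 1.
Insert 173: h=4, h2=6, slot 4 occupied → index 10.
Insert 593: h=10, h2=6, slot 10 occupied → index 3.
Insert 395: h=12, h2=12, slot 12 occupied → index 11.
Table: [∅, 54, ∅, 593, 225, ∅, ∅, ∅, ∅, ∅, 173, 395, 43]

2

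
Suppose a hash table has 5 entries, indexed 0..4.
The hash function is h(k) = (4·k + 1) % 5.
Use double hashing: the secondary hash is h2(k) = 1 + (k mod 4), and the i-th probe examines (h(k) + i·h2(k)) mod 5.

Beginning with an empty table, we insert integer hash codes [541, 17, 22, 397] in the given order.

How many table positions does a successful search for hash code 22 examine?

Insert 541: h=0, slot 0 empty => index 0.
Insert 17: h=4, slot 4 empty => index 4.
Insert 22: h=4, h2=3, slot 4 occupied => index 2.
Insert 397: h=4, h2=2, slot 4 occupied => index 1.
Table: [541, 397, 22, —, 17]
Lookup 22: h=4, h2=3, probe 4,2 → found at 2.

2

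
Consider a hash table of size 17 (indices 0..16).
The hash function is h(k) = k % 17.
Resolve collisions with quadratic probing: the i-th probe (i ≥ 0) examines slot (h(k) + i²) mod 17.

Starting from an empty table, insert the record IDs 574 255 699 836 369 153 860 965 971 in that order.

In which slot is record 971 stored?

Insert 574: h=13, slot 13 empty -> index 13.
Insert 255: h=0, slot 0 empty -> index 0.
Insert 699: h=2, slot 2 empty -> index 2.
Insert 836: h=3, slot 3 empty -> index 3.
Insert 369: h=12, slot 12 empty -> index 12.
Insert 153: h=0, slot 0 occupied -> index 1.
Insert 860: h=10, slot 10 empty -> index 10.
Insert 965: h=13, slot 13 occupied -> index 14.
Insert 971: h=2, slots 2,3 occupied -> index 6.
Table: [255, 153, 699, 836, ∅, ∅, 971, ∅, ∅, ∅, 860, ∅, 369, 574, 965, ∅, ∅]

6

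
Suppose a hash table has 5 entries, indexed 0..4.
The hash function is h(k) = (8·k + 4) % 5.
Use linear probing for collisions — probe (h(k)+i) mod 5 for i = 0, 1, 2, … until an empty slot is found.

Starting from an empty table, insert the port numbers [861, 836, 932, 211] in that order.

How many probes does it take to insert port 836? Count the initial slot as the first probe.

2

861: h=2 => slot 2
836: h=2, probe 2,3 => slot 3
932: h=0 => slot 0
211: h=2, probe 2,3,4 => slot 4
Table: [932, —, 861, 836, 211]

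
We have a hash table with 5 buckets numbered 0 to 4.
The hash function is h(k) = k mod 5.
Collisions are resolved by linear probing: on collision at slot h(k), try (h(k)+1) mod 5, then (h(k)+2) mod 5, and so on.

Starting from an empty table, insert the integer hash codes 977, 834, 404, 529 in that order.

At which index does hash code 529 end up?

1

Insert 977: h=2, slot 2 empty -> index 2.
Insert 834: h=4, slot 4 empty -> index 4.
Insert 404: h=4, slot 4 occupied -> index 0.
Insert 529: h=4, slots 4,0 occupied -> index 1.
Table: [404, 529, 977, ., 834]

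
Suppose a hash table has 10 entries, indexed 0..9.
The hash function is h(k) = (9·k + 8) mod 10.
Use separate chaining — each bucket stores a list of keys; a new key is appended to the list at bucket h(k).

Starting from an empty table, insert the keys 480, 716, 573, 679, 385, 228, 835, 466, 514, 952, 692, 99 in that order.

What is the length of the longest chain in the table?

2

Insert 480: h=8, bucket 8 empty → new chain.
Insert 716: h=2, bucket 2 empty → new chain.
Insert 573: h=5, bucket 5 empty → new chain.
Insert 679: h=9, bucket 9 empty → new chain.
Insert 385: h=3, bucket 3 empty → new chain.
Insert 228: h=0, bucket 0 empty → new chain.
Insert 835: h=3, bucket 3 nonempty → append to chain.
Insert 466: h=2, bucket 2 nonempty → append to chain.
Insert 514: h=4, bucket 4 empty → new chain.
Insert 952: h=6, bucket 6 empty → new chain.
Insert 692: h=6, bucket 6 nonempty → append to chain.
Insert 99: h=9, bucket 9 nonempty → append to chain.
Final buckets:
0: 228
1: _
2: 716 -> 466
3: 385 -> 835
4: 514
5: 573
6: 952 -> 692
7: _
8: 480
9: 679 -> 99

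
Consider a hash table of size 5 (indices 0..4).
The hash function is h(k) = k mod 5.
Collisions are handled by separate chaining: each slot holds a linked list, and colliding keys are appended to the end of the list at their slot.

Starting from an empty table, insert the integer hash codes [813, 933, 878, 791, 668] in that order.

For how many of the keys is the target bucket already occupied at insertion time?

3

813 → bucket 3
933 → bucket 3 (collision)
878 → bucket 3 (collision)
791 → bucket 1
668 → bucket 3 (collision)
Final buckets:
0: .
1: 791
2: .
3: 813 -> 933 -> 878 -> 668
4: .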